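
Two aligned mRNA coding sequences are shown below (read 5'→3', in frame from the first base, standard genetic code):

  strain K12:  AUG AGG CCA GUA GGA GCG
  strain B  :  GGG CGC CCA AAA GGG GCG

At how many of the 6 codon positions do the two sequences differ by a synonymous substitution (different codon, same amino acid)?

2

Codon 1: AUG Met / GGG Gly — nonsynonymous.
Codon 2: AGG Arg / CGC Arg — synonymous.
Codon 3: CCA Pro / CCA Pro — identical.
Codon 4: GUA Val / AAA Lys — nonsynonymous.
Codon 5: GGA Gly / GGG Gly — synonymous.
Codon 6: GCG Ala / GCG Ala — identical.
Synonymous differences: 2.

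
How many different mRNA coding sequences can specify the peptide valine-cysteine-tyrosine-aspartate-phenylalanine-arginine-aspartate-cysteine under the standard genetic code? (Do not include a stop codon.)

Val: 4 codons.
Cys: 2 codons.
Tyr: 2 codons.
Asp: 2 codons.
Phe: 2 codons.
Arg: 6 codons.
Asp: 2 codons.
Cys: 2 codons.
4 × 2 × 2 × 2 × 2 × 6 × 2 × 2 = 1536.

1536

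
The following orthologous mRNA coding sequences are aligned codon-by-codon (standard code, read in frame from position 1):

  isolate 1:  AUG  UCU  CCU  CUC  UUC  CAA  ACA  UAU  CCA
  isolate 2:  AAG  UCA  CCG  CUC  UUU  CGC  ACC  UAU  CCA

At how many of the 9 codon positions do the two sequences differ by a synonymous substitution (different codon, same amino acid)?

4

Codon 1: AUG Met / AAG Lys — nonsynonymous.
Codon 2: UCU Ser / UCA Ser — synonymous.
Codon 3: CCU Pro / CCG Pro — synonymous.
Codon 4: CUC Leu / CUC Leu — identical.
Codon 5: UUC Phe / UUU Phe — synonymous.
Codon 6: CAA Gln / CGC Arg — nonsynonymous.
Codon 7: ACA Thr / ACC Thr — synonymous.
Codon 8: UAU Tyr / UAU Tyr — identical.
Codon 9: CCA Pro / CCA Pro — identical.
Synonymous differences: 4.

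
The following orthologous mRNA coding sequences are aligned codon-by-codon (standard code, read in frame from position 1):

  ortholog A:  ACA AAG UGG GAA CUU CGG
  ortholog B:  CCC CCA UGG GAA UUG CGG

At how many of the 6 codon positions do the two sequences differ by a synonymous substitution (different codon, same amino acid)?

Codon 1: ACA Thr / CCC Pro — nonsynonymous.
Codon 2: AAG Lys / CCA Pro — nonsynonymous.
Codon 3: UGG Trp / UGG Trp — identical.
Codon 4: GAA Glu / GAA Glu — identical.
Codon 5: CUU Leu / UUG Leu — synonymous.
Codon 6: CGG Arg / CGG Arg — identical.
Synonymous differences: 1.

1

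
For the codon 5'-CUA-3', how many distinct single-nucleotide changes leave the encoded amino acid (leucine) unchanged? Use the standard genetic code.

Position 1: UUA → 1 synonymous.
Position 2: none → 0 synonymous.
Position 3: CUU, CUC, CUG → 3 synonymous.
Total: 1 + 0 + 3 = 4.

4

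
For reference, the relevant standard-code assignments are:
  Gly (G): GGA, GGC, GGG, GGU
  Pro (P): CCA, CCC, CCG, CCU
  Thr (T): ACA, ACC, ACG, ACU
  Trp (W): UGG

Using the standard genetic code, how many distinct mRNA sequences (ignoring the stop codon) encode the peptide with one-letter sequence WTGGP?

Trp: 1 codon.
Thr: 4 codons.
Gly: 4 codons.
Gly: 4 codons.
Pro: 4 codons.
1 × 4 × 4 × 4 × 4 = 256.

256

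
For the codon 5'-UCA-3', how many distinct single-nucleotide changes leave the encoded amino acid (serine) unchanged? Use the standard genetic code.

Position 1: none → 0 synonymous.
Position 2: none → 0 synonymous.
Position 3: UCU, UCC, UCG → 3 synonymous.
Total: 0 + 0 + 3 = 3.

3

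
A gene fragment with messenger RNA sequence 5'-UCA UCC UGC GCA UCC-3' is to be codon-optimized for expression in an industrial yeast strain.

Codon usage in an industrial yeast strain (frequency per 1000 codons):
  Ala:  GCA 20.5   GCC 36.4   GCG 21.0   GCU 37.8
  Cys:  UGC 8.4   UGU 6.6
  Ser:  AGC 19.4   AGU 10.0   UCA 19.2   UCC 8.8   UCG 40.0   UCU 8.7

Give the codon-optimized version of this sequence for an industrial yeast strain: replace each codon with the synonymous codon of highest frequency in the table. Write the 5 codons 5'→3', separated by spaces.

UCG UCG UGC GCU UCG

Codon 1 (Ser): best is UCG at 40.0.
Codon 2 (Ser): best is UCG at 40.0.
Codon 3 (Cys): best is UGC at 8.4.
Codon 4 (Ala): best is GCU at 37.8.
Codon 5 (Ser): best is UCG at 40.0.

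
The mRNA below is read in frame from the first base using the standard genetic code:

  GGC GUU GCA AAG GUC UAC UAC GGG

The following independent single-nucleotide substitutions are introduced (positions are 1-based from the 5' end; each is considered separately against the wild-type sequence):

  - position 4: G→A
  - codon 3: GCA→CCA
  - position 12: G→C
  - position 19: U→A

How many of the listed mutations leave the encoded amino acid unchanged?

0

Codon 2: GUU (Val) → AUU (Ile) — missense.
Codon 3: GCA (Ala) → CCA (Pro) — missense.
Codon 4: AAG (Lys) → AAC (Asn) — missense.
Codon 7: UAC (Tyr) → AAC (Asn) — missense.
Synonymous: 0 of 4.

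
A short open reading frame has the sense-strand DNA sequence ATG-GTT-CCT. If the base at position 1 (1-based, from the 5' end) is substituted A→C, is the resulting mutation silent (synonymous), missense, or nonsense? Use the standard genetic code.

Position 1 falls in codon 1: ATG → Met.
After the substitution the codon is CTG → Leu.
Met ≠ Leu, so this is a missense mutation.

missense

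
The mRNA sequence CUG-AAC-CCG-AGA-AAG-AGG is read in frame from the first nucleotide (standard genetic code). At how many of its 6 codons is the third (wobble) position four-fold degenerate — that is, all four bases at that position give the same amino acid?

2

Codon 1 CUG (Leu): third position 4-fold.
Codon 2 AAC (Asn): third position 2-fold.
Codon 3 CCG (Pro): third position 4-fold.
Codon 4 AGA (Arg): third position 2-fold.
Codon 5 AAG (Lys): third position 2-fold.
Codon 6 AGG (Arg): third position 2-fold.
Four-fold degenerate third positions: 2.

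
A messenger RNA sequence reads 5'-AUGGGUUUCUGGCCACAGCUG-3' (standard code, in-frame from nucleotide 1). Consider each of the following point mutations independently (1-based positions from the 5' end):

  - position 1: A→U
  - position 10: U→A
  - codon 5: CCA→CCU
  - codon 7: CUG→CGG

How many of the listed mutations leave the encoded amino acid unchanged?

1

Codon 1: AUG (Met) → UUG (Leu) — missense.
Codon 4: UGG (Trp) → AGG (Arg) — missense.
Codon 5: CCA (Pro) → CCU (Pro) — synonymous.
Codon 7: CUG (Leu) → CGG (Arg) — missense.
Synonymous: 1 of 4.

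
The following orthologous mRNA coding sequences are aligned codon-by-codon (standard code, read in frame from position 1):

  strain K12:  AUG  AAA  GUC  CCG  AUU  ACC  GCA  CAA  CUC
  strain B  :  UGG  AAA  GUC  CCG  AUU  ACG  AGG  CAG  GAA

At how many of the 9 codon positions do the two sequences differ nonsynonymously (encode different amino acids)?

3

Codon 1: AUG Met / UGG Trp — nonsynonymous.
Codon 2: AAA Lys / AAA Lys — identical.
Codon 3: GUC Val / GUC Val — identical.
Codon 4: CCG Pro / CCG Pro — identical.
Codon 5: AUU Ile / AUU Ile — identical.
Codon 6: ACC Thr / ACG Thr — synonymous.
Codon 7: GCA Ala / AGG Arg — nonsynonymous.
Codon 8: CAA Gln / CAG Gln — synonymous.
Codon 9: CUC Leu / GAA Glu — nonsynonymous.
Nonsynonymous differences: 3.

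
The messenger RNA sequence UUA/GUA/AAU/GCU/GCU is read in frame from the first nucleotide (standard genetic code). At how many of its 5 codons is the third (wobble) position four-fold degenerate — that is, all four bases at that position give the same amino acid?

3

Codon 1 UUA (Leu): third position 2-fold.
Codon 2 GUA (Val): third position 4-fold.
Codon 3 AAU (Asn): third position 2-fold.
Codon 4 GCU (Ala): third position 4-fold.
Codon 5 GCU (Ala): third position 4-fold.
Four-fold degenerate third positions: 3.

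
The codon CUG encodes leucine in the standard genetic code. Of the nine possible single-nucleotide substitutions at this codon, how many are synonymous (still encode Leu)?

Position 1: UUG → 1 synonymous.
Position 2: none → 0 synonymous.
Position 3: CUU, CUC, CUA → 3 synonymous.
Total: 1 + 0 + 3 = 4.

4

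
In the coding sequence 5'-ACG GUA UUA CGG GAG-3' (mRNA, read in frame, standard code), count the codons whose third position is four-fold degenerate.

Codon 1 ACG (Thr): third position 4-fold.
Codon 2 GUA (Val): third position 4-fold.
Codon 3 UUA (Leu): third position 2-fold.
Codon 4 CGG (Arg): third position 4-fold.
Codon 5 GAG (Glu): third position 2-fold.
Four-fold degenerate third positions: 3.

3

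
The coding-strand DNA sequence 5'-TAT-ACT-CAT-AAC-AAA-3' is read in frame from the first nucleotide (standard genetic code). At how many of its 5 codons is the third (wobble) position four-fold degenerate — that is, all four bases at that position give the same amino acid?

Codon 1 TAT (Tyr): third position 2-fold.
Codon 2 ACT (Thr): third position 4-fold.
Codon 3 CAT (His): third position 2-fold.
Codon 4 AAC (Asn): third position 2-fold.
Codon 5 AAA (Lys): third position 2-fold.
Four-fold degenerate third positions: 1.

1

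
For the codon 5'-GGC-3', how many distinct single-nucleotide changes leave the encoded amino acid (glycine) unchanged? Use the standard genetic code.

Position 1: none → 0 synonymous.
Position 2: none → 0 synonymous.
Position 3: GGT, GGA, GGG → 3 synonymous.
Total: 0 + 0 + 3 = 3.

3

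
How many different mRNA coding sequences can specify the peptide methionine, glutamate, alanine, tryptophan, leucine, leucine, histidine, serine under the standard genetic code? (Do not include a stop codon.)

3456

Met: 1 codon.
Glu: 2 codons.
Ala: 4 codons.
Trp: 1 codon.
Leu: 6 codons.
Leu: 6 codons.
His: 2 codons.
Ser: 6 codons.
1 × 2 × 4 × 1 × 6 × 6 × 2 × 6 = 3456.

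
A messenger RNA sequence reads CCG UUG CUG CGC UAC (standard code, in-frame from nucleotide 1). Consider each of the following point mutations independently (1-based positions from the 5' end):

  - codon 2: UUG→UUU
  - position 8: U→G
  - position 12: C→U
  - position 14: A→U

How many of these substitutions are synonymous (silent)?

1

Codon 2: UUG (Leu) → UUU (Phe) — missense.
Codon 3: CUG (Leu) → CGG (Arg) — missense.
Codon 4: CGC (Arg) → CGU (Arg) — synonymous.
Codon 5: UAC (Tyr) → UUC (Phe) — missense.
Synonymous: 1 of 4.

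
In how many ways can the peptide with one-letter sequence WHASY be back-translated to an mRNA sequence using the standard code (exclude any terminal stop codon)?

Trp: 1 codon.
His: 2 codons.
Ala: 4 codons.
Ser: 6 codons.
Tyr: 2 codons.
1 × 2 × 4 × 6 × 2 = 96.

96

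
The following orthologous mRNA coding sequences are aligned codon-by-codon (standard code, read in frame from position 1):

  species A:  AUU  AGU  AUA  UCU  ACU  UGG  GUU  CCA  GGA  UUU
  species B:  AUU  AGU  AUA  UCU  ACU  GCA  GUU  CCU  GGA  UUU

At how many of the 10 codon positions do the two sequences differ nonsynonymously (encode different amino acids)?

1

Codon 1: AUU Ile / AUU Ile — identical.
Codon 2: AGU Ser / AGU Ser — identical.
Codon 3: AUA Ile / AUA Ile — identical.
Codon 4: UCU Ser / UCU Ser — identical.
Codon 5: ACU Thr / ACU Thr — identical.
Codon 6: UGG Trp / GCA Ala — nonsynonymous.
Codon 7: GUU Val / GUU Val — identical.
Codon 8: CCA Pro / CCU Pro — synonymous.
Codon 9: GGA Gly / GGA Gly — identical.
Codon 10: UUU Phe / UUU Phe — identical.
Nonsynonymous differences: 1.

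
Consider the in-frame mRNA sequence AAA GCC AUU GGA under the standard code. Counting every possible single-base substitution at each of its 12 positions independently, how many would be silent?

9

Codon 1 (AAA, Lys): 1 synonymous substitution.
Codon 2 (GCC, Ala): 3 synonymous substitutions.
Codon 3 (AUU, Ile): 2 synonymous substitutions.
Codon 4 (GGA, Gly): 3 synonymous substitutions.
Total: 1 + 3 + 2 + 3 = 9.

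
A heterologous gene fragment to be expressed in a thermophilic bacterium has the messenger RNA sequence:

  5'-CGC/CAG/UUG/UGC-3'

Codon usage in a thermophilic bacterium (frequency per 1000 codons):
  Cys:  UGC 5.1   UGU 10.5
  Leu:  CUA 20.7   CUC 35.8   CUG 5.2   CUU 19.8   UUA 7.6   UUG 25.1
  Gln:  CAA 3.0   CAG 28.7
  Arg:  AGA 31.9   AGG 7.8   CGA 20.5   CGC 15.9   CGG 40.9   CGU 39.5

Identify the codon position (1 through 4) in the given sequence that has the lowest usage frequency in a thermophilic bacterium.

Codon 1 CGC (Arg): 15.9 per 1000.
Codon 2 CAG (Gln): 28.7 per 1000.
Codon 3 UUG (Leu): 25.1 per 1000.
Codon 4 UGC (Cys): 5.1 per 1000.
Lowest frequency is 5.1 at codon 4.

4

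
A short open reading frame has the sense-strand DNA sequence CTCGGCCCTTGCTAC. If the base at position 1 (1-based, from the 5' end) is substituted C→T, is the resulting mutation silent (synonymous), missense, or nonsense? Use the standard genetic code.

Position 1 falls in codon 1: CTC → Leu.
After the substitution the codon is TTC → Phe.
Leu ≠ Phe, so this is a missense mutation.

missense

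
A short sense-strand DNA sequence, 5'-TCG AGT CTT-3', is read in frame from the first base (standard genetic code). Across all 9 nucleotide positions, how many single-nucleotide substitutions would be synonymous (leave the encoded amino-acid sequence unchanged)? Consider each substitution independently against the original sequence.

7

Codon 1 (TCG, Ser): 3 synonymous substitutions.
Codon 2 (AGT, Ser): 1 synonymous substitution.
Codon 3 (CTT, Leu): 3 synonymous substitutions.
Total: 3 + 1 + 3 = 7.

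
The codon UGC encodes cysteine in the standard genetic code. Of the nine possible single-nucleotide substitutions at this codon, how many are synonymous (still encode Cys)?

1

Position 1: none → 0 synonymous.
Position 2: none → 0 synonymous.
Position 3: UGU → 1 synonymous.
Total: 0 + 0 + 1 = 1.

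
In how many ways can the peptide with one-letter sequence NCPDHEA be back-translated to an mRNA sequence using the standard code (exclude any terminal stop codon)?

Asn: 2 codons.
Cys: 2 codons.
Pro: 4 codons.
Asp: 2 codons.
His: 2 codons.
Glu: 2 codons.
Ala: 4 codons.
2 × 2 × 4 × 2 × 2 × 2 × 4 = 512.

512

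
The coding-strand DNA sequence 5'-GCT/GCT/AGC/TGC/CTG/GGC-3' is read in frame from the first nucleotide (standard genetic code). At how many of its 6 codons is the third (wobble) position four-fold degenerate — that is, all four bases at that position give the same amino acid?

4

Codon 1 GCT (Ala): third position 4-fold.
Codon 2 GCT (Ala): third position 4-fold.
Codon 3 AGC (Ser): third position 2-fold.
Codon 4 TGC (Cys): third position 2-fold.
Codon 5 CTG (Leu): third position 4-fold.
Codon 6 GGC (Gly): third position 4-fold.
Four-fold degenerate third positions: 4.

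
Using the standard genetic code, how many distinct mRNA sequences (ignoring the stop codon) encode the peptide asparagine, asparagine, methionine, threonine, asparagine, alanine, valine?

512

Asn: 2 codons.
Asn: 2 codons.
Met: 1 codon.
Thr: 4 codons.
Asn: 2 codons.
Ala: 4 codons.
Val: 4 codons.
2 × 2 × 1 × 4 × 2 × 4 × 4 = 512.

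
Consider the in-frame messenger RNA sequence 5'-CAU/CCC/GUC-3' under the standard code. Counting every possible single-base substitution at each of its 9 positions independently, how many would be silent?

Codon 1 (CAU, His): 1 synonymous substitution.
Codon 2 (CCC, Pro): 3 synonymous substitutions.
Codon 3 (GUC, Val): 3 synonymous substitutions.
Total: 1 + 3 + 3 = 7.

7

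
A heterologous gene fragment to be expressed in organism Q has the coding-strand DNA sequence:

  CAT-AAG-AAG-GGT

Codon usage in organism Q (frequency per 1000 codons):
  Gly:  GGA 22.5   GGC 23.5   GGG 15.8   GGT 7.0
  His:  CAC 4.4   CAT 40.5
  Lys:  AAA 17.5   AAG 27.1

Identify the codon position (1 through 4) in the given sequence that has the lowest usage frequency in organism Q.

4

Codon 1 CAT (His): 40.5 per 1000.
Codon 2 AAG (Lys): 27.1 per 1000.
Codon 3 AAG (Lys): 27.1 per 1000.
Codon 4 GGT (Gly): 7.0 per 1000.
Lowest frequency is 7.0 at codon 4.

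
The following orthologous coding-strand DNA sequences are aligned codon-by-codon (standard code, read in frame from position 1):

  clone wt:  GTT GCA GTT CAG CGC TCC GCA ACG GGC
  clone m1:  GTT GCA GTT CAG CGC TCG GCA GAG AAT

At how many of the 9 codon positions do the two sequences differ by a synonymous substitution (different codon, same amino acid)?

1

Codon 1: GTT Val / GTT Val — identical.
Codon 2: GCA Ala / GCA Ala — identical.
Codon 3: GTT Val / GTT Val — identical.
Codon 4: CAG Gln / CAG Gln — identical.
Codon 5: CGC Arg / CGC Arg — identical.
Codon 6: TCC Ser / TCG Ser — synonymous.
Codon 7: GCA Ala / GCA Ala — identical.
Codon 8: ACG Thr / GAG Glu — nonsynonymous.
Codon 9: GGC Gly / AAT Asn — nonsynonymous.
Synonymous differences: 1.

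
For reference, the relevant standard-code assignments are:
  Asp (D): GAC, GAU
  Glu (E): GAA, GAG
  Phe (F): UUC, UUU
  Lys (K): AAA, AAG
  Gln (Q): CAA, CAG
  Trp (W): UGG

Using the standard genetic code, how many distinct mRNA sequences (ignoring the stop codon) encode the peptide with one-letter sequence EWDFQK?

32

Glu: 2 codons.
Trp: 1 codon.
Asp: 2 codons.
Phe: 2 codons.
Gln: 2 codons.
Lys: 2 codons.
2 × 1 × 2 × 2 × 2 × 2 = 32.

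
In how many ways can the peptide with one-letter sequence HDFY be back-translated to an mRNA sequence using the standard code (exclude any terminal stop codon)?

His: 2 codons.
Asp: 2 codons.
Phe: 2 codons.
Tyr: 2 codons.
2 × 2 × 2 × 2 = 16.

16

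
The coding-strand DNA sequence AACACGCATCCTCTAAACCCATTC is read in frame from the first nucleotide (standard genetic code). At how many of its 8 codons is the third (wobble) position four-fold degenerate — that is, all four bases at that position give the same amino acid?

4

Codon 1 AAC (Asn): third position 2-fold.
Codon 2 ACG (Thr): third position 4-fold.
Codon 3 CAT (His): third position 2-fold.
Codon 4 CCT (Pro): third position 4-fold.
Codon 5 CTA (Leu): third position 4-fold.
Codon 6 AAC (Asn): third position 2-fold.
Codon 7 CCA (Pro): third position 4-fold.
Codon 8 TTC (Phe): third position 2-fold.
Four-fold degenerate third positions: 4.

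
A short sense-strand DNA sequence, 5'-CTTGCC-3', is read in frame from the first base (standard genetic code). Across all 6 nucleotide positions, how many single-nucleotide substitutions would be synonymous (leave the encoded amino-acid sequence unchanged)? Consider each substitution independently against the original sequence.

Codon 1 (CTT, Leu): 3 synonymous substitutions.
Codon 2 (GCC, Ala): 3 synonymous substitutions.
Total: 3 + 3 = 6.

6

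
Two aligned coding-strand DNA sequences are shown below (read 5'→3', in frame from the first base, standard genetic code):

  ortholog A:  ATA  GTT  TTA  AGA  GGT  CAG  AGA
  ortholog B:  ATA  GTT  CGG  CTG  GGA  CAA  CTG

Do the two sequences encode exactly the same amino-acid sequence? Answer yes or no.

no

Codon 1: ATA Ile / ATA Ile — identical.
Codon 2: GTT Val / GTT Val — identical.
Codon 3: TTA Leu / CGG Arg — nonsynonymous.
Codon 4: AGA Arg / CTG Leu — nonsynonymous.
Codon 5: GGT Gly / GGA Gly — synonymous.
Codon 6: CAG Gln / CAA Gln — synonymous.
Codon 7: AGA Arg / CTG Leu — nonsynonymous.
Nonsynonymous differences: 3 → different protein.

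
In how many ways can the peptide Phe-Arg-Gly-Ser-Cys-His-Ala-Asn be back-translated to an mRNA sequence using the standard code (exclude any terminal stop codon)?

9216

Phe: 2 codons.
Arg: 6 codons.
Gly: 4 codons.
Ser: 6 codons.
Cys: 2 codons.
His: 2 codons.
Ala: 4 codons.
Asn: 2 codons.
2 × 6 × 4 × 6 × 2 × 2 × 4 × 2 = 9216.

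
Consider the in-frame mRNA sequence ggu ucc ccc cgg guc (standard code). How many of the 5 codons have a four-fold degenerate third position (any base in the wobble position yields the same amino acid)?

Codon 1 GGU (Gly): third position 4-fold.
Codon 2 UCC (Ser): third position 4-fold.
Codon 3 CCC (Pro): third position 4-fold.
Codon 4 CGG (Arg): third position 4-fold.
Codon 5 GUC (Val): third position 4-fold.
Four-fold degenerate third positions: 5.

5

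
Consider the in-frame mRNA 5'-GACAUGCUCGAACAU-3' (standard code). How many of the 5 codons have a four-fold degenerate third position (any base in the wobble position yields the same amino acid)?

Codon 1 GAC (Asp): third position 2-fold.
Codon 2 AUG (Met): third position 1-fold.
Codon 3 CUC (Leu): third position 4-fold.
Codon 4 GAA (Glu): third position 2-fold.
Codon 5 CAU (His): third position 2-fold.
Four-fold degenerate third positions: 1.

1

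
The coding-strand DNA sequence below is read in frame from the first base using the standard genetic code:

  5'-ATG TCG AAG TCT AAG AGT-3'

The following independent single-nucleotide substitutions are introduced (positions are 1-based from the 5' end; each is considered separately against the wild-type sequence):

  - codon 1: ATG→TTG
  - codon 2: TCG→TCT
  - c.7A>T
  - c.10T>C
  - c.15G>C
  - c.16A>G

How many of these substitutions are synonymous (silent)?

Codon 1: ATG (Met) → TTG (Leu) — missense.
Codon 2: TCG (Ser) → TCT (Ser) — synonymous.
Codon 3: AAG (Lys) → TAG (Stop) — nonsense.
Codon 4: TCT (Ser) → CCT (Pro) — missense.
Codon 5: AAG (Lys) → AAC (Asn) — missense.
Codon 6: AGT (Ser) → GGT (Gly) — missense.
Synonymous: 1 of 6.

1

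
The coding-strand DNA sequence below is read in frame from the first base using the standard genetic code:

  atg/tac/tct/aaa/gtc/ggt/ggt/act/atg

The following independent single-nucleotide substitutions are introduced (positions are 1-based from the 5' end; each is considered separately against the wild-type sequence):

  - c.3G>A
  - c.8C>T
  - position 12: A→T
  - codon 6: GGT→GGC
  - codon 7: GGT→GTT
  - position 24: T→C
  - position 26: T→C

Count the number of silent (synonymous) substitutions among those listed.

2

Codon 1: ATG (Met) → ATA (Ile) — missense.
Codon 3: TCT (Ser) → TTT (Phe) — missense.
Codon 4: AAA (Lys) → AAT (Asn) — missense.
Codon 6: GGT (Gly) → GGC (Gly) — synonymous.
Codon 7: GGT (Gly) → GTT (Val) — missense.
Codon 8: ACT (Thr) → ACC (Thr) — synonymous.
Codon 9: ATG (Met) → ACG (Thr) — missense.
Synonymous: 2 of 7.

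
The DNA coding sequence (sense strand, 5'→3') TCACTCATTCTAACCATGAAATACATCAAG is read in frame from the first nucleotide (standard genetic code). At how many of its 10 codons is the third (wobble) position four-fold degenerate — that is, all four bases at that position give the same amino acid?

4

Codon 1 TCA (Ser): third position 4-fold.
Codon 2 CTC (Leu): third position 4-fold.
Codon 3 ATT (Ile): third position 3-fold.
Codon 4 CTA (Leu): third position 4-fold.
Codon 5 ACC (Thr): third position 4-fold.
Codon 6 ATG (Met): third position 1-fold.
Codon 7 AAA (Lys): third position 2-fold.
Codon 8 TAC (Tyr): third position 2-fold.
Codon 9 ATC (Ile): third position 3-fold.
Codon 10 AAG (Lys): third position 2-fold.
Four-fold degenerate third positions: 4.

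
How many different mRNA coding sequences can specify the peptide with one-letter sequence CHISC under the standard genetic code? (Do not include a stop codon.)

Cys: 2 codons.
His: 2 codons.
Ile: 3 codons.
Ser: 6 codons.
Cys: 2 codons.
2 × 2 × 3 × 6 × 2 = 144.

144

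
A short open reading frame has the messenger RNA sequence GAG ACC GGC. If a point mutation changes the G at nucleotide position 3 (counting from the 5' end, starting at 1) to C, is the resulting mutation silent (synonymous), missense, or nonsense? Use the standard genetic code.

missense

Position 3 falls in codon 1: GAG → Glu.
After the substitution the codon is GAC → Asp.
Glu ≠ Asp, so this is a missense mutation.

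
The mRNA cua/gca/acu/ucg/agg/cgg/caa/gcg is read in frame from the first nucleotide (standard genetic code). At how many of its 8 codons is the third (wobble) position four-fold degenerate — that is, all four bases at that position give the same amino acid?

6

Codon 1 CUA (Leu): third position 4-fold.
Codon 2 GCA (Ala): third position 4-fold.
Codon 3 ACU (Thr): third position 4-fold.
Codon 4 UCG (Ser): third position 4-fold.
Codon 5 AGG (Arg): third position 2-fold.
Codon 6 CGG (Arg): third position 4-fold.
Codon 7 CAA (Gln): third position 2-fold.
Codon 8 GCG (Ala): third position 4-fold.
Four-fold degenerate third positions: 6.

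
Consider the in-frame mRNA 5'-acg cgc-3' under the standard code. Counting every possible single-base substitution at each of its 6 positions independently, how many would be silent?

Codon 1 (ACG, Thr): 3 synonymous substitutions.
Codon 2 (CGC, Arg): 3 synonymous substitutions.
Total: 3 + 3 = 6.

6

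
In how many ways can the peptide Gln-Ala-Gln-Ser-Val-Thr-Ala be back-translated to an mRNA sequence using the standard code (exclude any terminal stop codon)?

6144

Gln: 2 codons.
Ala: 4 codons.
Gln: 2 codons.
Ser: 6 codons.
Val: 4 codons.
Thr: 4 codons.
Ala: 4 codons.
2 × 4 × 2 × 6 × 4 × 4 × 4 = 6144.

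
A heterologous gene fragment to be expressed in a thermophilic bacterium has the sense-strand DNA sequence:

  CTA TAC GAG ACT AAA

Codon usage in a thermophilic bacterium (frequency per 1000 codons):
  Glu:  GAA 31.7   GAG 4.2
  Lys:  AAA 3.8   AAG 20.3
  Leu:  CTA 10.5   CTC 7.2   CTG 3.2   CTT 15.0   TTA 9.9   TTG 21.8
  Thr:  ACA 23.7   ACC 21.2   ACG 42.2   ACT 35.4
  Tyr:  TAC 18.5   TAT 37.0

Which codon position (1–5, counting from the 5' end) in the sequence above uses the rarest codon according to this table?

Codon 1 CTA (Leu): 10.5 per 1000.
Codon 2 TAC (Tyr): 18.5 per 1000.
Codon 3 GAG (Glu): 4.2 per 1000.
Codon 4 ACT (Thr): 35.4 per 1000.
Codon 5 AAA (Lys): 3.8 per 1000.
Lowest frequency is 3.8 at codon 5.

5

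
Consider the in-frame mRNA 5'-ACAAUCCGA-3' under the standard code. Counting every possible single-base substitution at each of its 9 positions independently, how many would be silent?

9

Codon 1 (ACA, Thr): 3 synonymous substitutions.
Codon 2 (AUC, Ile): 2 synonymous substitutions.
Codon 3 (CGA, Arg): 4 synonymous substitutions.
Total: 3 + 2 + 4 = 9.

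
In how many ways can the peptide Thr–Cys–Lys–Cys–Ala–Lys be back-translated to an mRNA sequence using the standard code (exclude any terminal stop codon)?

Thr: 4 codons.
Cys: 2 codons.
Lys: 2 codons.
Cys: 2 codons.
Ala: 4 codons.
Lys: 2 codons.
4 × 2 × 2 × 2 × 4 × 2 = 256.

256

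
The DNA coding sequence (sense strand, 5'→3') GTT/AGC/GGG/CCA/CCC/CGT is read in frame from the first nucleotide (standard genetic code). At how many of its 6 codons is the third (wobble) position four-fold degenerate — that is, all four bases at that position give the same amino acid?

5

Codon 1 GTT (Val): third position 4-fold.
Codon 2 AGC (Ser): third position 2-fold.
Codon 3 GGG (Gly): third position 4-fold.
Codon 4 CCA (Pro): third position 4-fold.
Codon 5 CCC (Pro): third position 4-fold.
Codon 6 CGT (Arg): third position 4-fold.
Four-fold degenerate third positions: 5.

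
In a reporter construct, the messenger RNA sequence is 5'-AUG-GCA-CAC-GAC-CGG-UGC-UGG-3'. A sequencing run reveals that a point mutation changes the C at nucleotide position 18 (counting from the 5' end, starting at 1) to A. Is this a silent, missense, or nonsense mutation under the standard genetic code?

nonsense

Position 18 falls in codon 6: UGC → Cys.
After the substitution the codon is UGA → Stop.
The new codon is a stop codon, so this is a nonsense mutation.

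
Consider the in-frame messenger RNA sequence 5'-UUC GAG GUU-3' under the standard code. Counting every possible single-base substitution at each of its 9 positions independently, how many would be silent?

5

Codon 1 (UUC, Phe): 1 synonymous substitution.
Codon 2 (GAG, Glu): 1 synonymous substitution.
Codon 3 (GUU, Val): 3 synonymous substitutions.
Total: 1 + 1 + 3 = 5.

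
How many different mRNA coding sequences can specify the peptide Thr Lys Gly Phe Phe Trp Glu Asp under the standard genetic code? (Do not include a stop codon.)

512

Thr: 4 codons.
Lys: 2 codons.
Gly: 4 codons.
Phe: 2 codons.
Phe: 2 codons.
Trp: 1 codon.
Glu: 2 codons.
Asp: 2 codons.
4 × 2 × 4 × 2 × 2 × 1 × 2 × 2 = 512.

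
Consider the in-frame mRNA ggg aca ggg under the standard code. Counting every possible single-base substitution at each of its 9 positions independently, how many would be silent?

Codon 1 (GGG, Gly): 3 synonymous substitutions.
Codon 2 (ACA, Thr): 3 synonymous substitutions.
Codon 3 (GGG, Gly): 3 synonymous substitutions.
Total: 3 + 3 + 3 = 9.

9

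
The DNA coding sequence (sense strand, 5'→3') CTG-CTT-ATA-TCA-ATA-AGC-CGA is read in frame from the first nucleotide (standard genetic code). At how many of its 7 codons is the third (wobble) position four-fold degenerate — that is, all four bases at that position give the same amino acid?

Codon 1 CTG (Leu): third position 4-fold.
Codon 2 CTT (Leu): third position 4-fold.
Codon 3 ATA (Ile): third position 3-fold.
Codon 4 TCA (Ser): third position 4-fold.
Codon 5 ATA (Ile): third position 3-fold.
Codon 6 AGC (Ser): third position 2-fold.
Codon 7 CGA (Arg): third position 4-fold.
Four-fold degenerate third positions: 4.

4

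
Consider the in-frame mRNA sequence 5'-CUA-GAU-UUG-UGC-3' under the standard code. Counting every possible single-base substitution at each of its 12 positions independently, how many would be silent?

Codon 1 (CUA, Leu): 4 synonymous substitutions.
Codon 2 (GAU, Asp): 1 synonymous substitution.
Codon 3 (UUG, Leu): 2 synonymous substitutions.
Codon 4 (UGC, Cys): 1 synonymous substitution.
Total: 4 + 1 + 2 + 1 = 8.

8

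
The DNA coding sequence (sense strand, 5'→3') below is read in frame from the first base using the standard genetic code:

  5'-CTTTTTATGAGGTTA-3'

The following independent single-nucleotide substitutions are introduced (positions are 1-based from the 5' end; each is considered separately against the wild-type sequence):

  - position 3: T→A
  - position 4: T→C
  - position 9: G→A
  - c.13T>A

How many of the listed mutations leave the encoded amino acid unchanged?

1

Codon 1: CTT (Leu) → CTA (Leu) — synonymous.
Codon 2: TTT (Phe) → CTT (Leu) — missense.
Codon 3: ATG (Met) → ATA (Ile) — missense.
Codon 5: TTA (Leu) → ATA (Ile) — missense.
Synonymous: 1 of 4.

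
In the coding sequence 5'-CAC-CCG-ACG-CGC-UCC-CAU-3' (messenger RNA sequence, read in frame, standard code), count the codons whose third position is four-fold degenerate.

Codon 1 CAC (His): third position 2-fold.
Codon 2 CCG (Pro): third position 4-fold.
Codon 3 ACG (Thr): third position 4-fold.
Codon 4 CGC (Arg): third position 4-fold.
Codon 5 UCC (Ser): third position 4-fold.
Codon 6 CAU (His): third position 2-fold.
Four-fold degenerate third positions: 4.

4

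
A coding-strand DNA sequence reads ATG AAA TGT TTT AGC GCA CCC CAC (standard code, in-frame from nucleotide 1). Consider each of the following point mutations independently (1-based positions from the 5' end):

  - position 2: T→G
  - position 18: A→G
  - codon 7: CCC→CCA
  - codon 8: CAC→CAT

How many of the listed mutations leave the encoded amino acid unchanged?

Codon 1: ATG (Met) → AGG (Arg) — missense.
Codon 6: GCA (Ala) → GCG (Ala) — synonymous.
Codon 7: CCC (Pro) → CCA (Pro) — synonymous.
Codon 8: CAC (His) → CAT (His) — synonymous.
Synonymous: 3 of 4.

3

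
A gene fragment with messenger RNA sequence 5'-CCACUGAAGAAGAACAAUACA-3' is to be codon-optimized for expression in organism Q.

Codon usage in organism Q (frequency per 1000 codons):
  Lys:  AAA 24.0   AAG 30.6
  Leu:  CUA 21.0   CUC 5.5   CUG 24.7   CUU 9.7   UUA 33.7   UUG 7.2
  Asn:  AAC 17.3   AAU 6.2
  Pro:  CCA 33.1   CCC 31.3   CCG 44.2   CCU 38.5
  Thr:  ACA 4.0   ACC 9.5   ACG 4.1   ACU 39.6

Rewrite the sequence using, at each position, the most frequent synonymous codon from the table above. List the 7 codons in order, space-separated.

Codon 1 (Pro): best is CCG at 44.2.
Codon 2 (Leu): best is UUA at 33.7.
Codon 3 (Lys): best is AAG at 30.6.
Codon 4 (Lys): best is AAG at 30.6.
Codon 5 (Asn): best is AAC at 17.3.
Codon 6 (Asn): best is AAC at 17.3.
Codon 7 (Thr): best is ACU at 39.6.

CCG UUA AAG AAG AAC AAC ACU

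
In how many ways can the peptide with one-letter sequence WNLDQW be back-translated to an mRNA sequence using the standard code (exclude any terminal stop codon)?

48

Trp: 1 codon.
Asn: 2 codons.
Leu: 6 codons.
Asp: 2 codons.
Gln: 2 codons.
Trp: 1 codon.
1 × 2 × 6 × 2 × 2 × 1 = 48.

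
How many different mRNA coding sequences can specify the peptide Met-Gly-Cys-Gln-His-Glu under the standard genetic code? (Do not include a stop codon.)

Met: 1 codon.
Gly: 4 codons.
Cys: 2 codons.
Gln: 2 codons.
His: 2 codons.
Glu: 2 codons.
1 × 4 × 2 × 2 × 2 × 2 = 64.

64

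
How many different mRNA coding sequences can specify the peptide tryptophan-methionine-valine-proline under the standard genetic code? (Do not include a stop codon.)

Trp: 1 codon.
Met: 1 codon.
Val: 4 codons.
Pro: 4 codons.
1 × 1 × 4 × 4 = 16.

16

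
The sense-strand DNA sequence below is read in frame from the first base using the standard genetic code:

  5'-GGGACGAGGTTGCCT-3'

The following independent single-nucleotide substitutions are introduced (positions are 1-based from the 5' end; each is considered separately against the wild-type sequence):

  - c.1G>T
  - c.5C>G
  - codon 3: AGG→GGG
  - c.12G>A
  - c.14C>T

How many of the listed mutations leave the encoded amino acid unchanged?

1

Codon 1: GGG (Gly) → TGG (Trp) — missense.
Codon 2: ACG (Thr) → AGG (Arg) — missense.
Codon 3: AGG (Arg) → GGG (Gly) — missense.
Codon 4: TTG (Leu) → TTA (Leu) — synonymous.
Codon 5: CCT (Pro) → CTT (Leu) — missense.
Synonymous: 1 of 5.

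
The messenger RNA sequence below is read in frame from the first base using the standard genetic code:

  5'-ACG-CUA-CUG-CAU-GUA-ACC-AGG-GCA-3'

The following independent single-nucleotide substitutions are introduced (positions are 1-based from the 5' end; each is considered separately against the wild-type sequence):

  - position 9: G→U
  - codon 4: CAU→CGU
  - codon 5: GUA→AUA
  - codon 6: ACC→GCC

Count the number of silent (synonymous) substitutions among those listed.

Codon 3: CUG (Leu) → CUU (Leu) — synonymous.
Codon 4: CAU (His) → CGU (Arg) — missense.
Codon 5: GUA (Val) → AUA (Ile) — missense.
Codon 6: ACC (Thr) → GCC (Ala) — missense.
Synonymous: 1 of 4.

1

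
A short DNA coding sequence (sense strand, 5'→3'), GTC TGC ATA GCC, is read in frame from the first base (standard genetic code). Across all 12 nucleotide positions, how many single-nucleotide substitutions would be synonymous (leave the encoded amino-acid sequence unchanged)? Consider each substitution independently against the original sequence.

9

Codon 1 (GTC, Val): 3 synonymous substitutions.
Codon 2 (TGC, Cys): 1 synonymous substitution.
Codon 3 (ATA, Ile): 2 synonymous substitutions.
Codon 4 (GCC, Ala): 3 synonymous substitutions.
Total: 3 + 1 + 2 + 3 = 9.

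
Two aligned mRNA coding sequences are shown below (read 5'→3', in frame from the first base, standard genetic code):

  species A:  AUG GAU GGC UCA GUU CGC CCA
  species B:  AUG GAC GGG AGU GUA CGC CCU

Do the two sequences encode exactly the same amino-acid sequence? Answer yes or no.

yes

Codon 1: AUG Met / AUG Met — identical.
Codon 2: GAU Asp / GAC Asp — synonymous.
Codon 3: GGC Gly / GGG Gly — synonymous.
Codon 4: UCA Ser / AGU Ser — synonymous.
Codon 5: GUU Val / GUA Val — synonymous.
Codon 6: CGC Arg / CGC Arg — identical.
Codon 7: CCA Pro / CCU Pro — synonymous.
Nonsynonymous differences: 0 → same protein.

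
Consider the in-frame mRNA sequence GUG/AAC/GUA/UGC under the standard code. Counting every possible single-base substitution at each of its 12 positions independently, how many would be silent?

8

Codon 1 (GUG, Val): 3 synonymous substitutions.
Codon 2 (AAC, Asn): 1 synonymous substitution.
Codon 3 (GUA, Val): 3 synonymous substitutions.
Codon 4 (UGC, Cys): 1 synonymous substitution.
Total: 3 + 1 + 3 + 1 = 8.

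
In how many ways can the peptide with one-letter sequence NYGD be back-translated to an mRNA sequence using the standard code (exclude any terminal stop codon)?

32

Asn: 2 codons.
Tyr: 2 codons.
Gly: 4 codons.
Asp: 2 codons.
2 × 2 × 4 × 2 = 32.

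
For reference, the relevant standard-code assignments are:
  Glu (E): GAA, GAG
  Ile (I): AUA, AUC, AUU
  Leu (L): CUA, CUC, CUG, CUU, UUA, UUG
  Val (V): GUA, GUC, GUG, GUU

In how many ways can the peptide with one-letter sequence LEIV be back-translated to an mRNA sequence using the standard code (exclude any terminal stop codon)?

Leu: 6 codons.
Glu: 2 codons.
Ile: 3 codons.
Val: 4 codons.
6 × 2 × 3 × 4 = 144.

144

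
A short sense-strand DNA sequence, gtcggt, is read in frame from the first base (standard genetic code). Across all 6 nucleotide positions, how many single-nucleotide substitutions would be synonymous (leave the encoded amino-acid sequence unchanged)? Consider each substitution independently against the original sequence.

6

Codon 1 (GTC, Val): 3 synonymous substitutions.
Codon 2 (GGT, Gly): 3 synonymous substitutions.
Total: 3 + 3 = 6.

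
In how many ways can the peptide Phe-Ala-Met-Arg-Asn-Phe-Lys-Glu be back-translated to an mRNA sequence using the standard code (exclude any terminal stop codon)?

768

Phe: 2 codons.
Ala: 4 codons.
Met: 1 codon.
Arg: 6 codons.
Asn: 2 codons.
Phe: 2 codons.
Lys: 2 codons.
Glu: 2 codons.
2 × 4 × 1 × 6 × 2 × 2 × 2 × 2 = 768.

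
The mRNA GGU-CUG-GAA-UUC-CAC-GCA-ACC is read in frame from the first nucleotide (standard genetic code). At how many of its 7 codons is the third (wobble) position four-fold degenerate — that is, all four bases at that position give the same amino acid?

4

Codon 1 GGU (Gly): third position 4-fold.
Codon 2 CUG (Leu): third position 4-fold.
Codon 3 GAA (Glu): third position 2-fold.
Codon 4 UUC (Phe): third position 2-fold.
Codon 5 CAC (His): third position 2-fold.
Codon 6 GCA (Ala): third position 4-fold.
Codon 7 ACC (Thr): third position 4-fold.
Four-fold degenerate third positions: 4.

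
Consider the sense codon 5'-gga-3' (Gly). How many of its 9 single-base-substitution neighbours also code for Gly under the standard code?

Position 1: none → 0 synonymous.
Position 2: none → 0 synonymous.
Position 3: GGU, GGC, GGG → 3 synonymous.
Total: 0 + 0 + 3 = 3.

3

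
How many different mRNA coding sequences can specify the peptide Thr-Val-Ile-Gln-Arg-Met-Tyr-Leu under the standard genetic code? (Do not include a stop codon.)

Thr: 4 codons.
Val: 4 codons.
Ile: 3 codons.
Gln: 2 codons.
Arg: 6 codons.
Met: 1 codon.
Tyr: 2 codons.
Leu: 6 codons.
4 × 4 × 3 × 2 × 6 × 1 × 2 × 6 = 6912.

6912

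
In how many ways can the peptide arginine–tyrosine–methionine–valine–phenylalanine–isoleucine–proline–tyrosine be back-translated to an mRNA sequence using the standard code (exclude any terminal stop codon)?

Arg: 6 codons.
Tyr: 2 codons.
Met: 1 codon.
Val: 4 codons.
Phe: 2 codons.
Ile: 3 codons.
Pro: 4 codons.
Tyr: 2 codons.
6 × 2 × 1 × 4 × 2 × 3 × 4 × 2 = 2304.

2304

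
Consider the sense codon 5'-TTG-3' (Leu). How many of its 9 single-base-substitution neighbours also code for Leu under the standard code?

2

Position 1: CTG → 1 synonymous.
Position 2: none → 0 synonymous.
Position 3: TTA → 1 synonymous.
Total: 1 + 0 + 1 = 2.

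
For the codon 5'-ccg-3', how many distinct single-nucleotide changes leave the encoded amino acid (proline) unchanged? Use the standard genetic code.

3

Position 1: none → 0 synonymous.
Position 2: none → 0 synonymous.
Position 3: CCU, CCC, CCA → 3 synonymous.
Total: 0 + 0 + 3 = 3.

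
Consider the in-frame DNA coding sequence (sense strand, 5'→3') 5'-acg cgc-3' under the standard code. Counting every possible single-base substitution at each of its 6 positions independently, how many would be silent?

6

Codon 1 (ACG, Thr): 3 synonymous substitutions.
Codon 2 (CGC, Arg): 3 synonymous substitutions.
Total: 3 + 3 = 6.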